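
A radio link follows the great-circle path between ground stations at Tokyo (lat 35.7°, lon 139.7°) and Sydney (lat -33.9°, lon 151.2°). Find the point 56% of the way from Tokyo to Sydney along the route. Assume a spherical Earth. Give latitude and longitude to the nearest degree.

The haversine formula gives a central angle δ ≈ 1.229 rad (70.4°) between the endpoints.
Interpolate at f = 0.56 with slerp weights a = sin((1−f)δ)/sin δ ≈ 0.546, b = sin(fδ)/sin δ ≈ 0.674.
p = a·p₁ + b·p₂ ≈ (-0.829, 0.557, -0.057); φ = arcsin(p_z) ≈ -3.28°, λ = atan2(p_y, p_x) ≈ 146.12°.

≈ lat -3°, lon 146°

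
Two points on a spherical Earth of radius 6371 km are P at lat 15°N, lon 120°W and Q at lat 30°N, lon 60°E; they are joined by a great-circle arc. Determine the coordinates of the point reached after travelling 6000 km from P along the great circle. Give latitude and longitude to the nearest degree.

From cos δ = sin φ₁ sin φ₂ + cos φ₁ cos φ₂ cos Δλ, the central angle is δ ≈ 2.356 rad (135.0°). The total great-circle distance is δ·R ≈ 2.356 × 6371 ≈ 15011 km, so the target fraction is f = 6000/15011 ≈ 0.400.
Interpolate at f ≈ 0.400 with slerp weights a = sin((1−f)δ)/sin δ ≈ 1.397, b = sin(fδ)/sin δ ≈ 1.144.
p = a·p₁ + b·p₂ ≈ (-0.180, -0.311, 0.933); φ = arcsin(p_z) ≈ 68.96°, λ = atan2(p_y, p_x) ≈ -120.00°.

≈ lat 69°N, lon 120°W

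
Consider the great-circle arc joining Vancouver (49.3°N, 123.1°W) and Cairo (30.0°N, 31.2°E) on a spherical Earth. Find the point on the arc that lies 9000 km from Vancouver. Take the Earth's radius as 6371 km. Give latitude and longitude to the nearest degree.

Convert each endpoint to a unit vector on the sphere (x = cos φ cos λ, y = cos φ sin λ, z = sin φ).
The central angle between the endpoints is δ = arccos(p₁·p₂) ≈ 1.701 rad (97.5°). The total great-circle distance is δ·R ≈ 1.701 × 6371 ≈ 10837 km, so the target fraction is f = 9000/10837 ≈ 0.830.
Interpolate at f ≈ 0.830 with slerp weights a = sin((1−f)δ)/sin δ ≈ 0.287, b = sin(fδ)/sin δ ≈ 0.996.
p = a·p₁ + b·p₂ ≈ (0.636, 0.290, 0.715); φ = arcsin(p_z) ≈ 45.67°, λ = atan2(p_y, p_x) ≈ 24.54°.

≈ (46°N, 25°E)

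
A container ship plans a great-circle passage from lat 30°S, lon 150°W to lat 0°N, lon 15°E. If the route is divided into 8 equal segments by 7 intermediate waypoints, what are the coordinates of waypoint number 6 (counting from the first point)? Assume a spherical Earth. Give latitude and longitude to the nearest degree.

≈ lat 33°S, lon 2°W

From cos δ = sin φ₁ sin φ₂ + cos φ₁ cos φ₂ cos Δλ, the central angle is δ ≈ 2.562 rad (146.8°).
Interpolate at f = 6/8 with slerp weights a = sin((1−f)δ)/sin δ ≈ 1.091, b = sin(fδ)/sin δ ≈ 1.714.
p = a·p₁ + b·p₂ ≈ (0.838, -0.029, -0.545); φ = arcsin(p_z) ≈ -33.04°, λ = atan2(p_y, p_x) ≈ -1.95°.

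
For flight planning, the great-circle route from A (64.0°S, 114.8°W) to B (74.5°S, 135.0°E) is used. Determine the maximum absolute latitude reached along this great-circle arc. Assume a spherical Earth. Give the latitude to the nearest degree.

≈ 79°S

The great circle lies in the plane with unit normal n̂ = (p₁ × p₂)/|p₁ × p₂|.
Here n̂_z ≈ -0.195; the vertex latitude is φ_max = arccos|n̂_z| ≈ 78.8°.
Check via Clairaut: cos φ_max = |cos φ₁| · sin C = cos(64.0°)·sin(153.6°) ≈ 0.195, again giving ≈ 78.8°.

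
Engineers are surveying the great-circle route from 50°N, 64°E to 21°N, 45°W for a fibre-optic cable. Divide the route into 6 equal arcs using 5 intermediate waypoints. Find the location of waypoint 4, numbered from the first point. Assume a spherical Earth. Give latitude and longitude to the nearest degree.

≈ 42°N, 22°W

Convert each endpoint to a unit vector on the sphere (x = cos φ cos λ, y = cos φ sin λ, z = sin φ).
The central angle between the endpoints is δ = arccos(p₁·p₂) ≈ 1.492 rad (85.5°).
Interpolate at f = 4/6 with slerp weights a = sin((1−f)δ)/sin δ ≈ 0.478, b = sin(fδ)/sin δ ≈ 0.841.
p = a·p₁ + b·p₂ ≈ (0.690, -0.279, 0.668); φ = arcsin(p_z) ≈ 41.91°, λ = atan2(p_y, p_x) ≈ -22.00°.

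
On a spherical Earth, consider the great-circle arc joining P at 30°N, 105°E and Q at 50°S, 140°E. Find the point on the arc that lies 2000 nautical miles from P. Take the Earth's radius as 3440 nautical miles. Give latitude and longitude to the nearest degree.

The haversine formula gives a central angle δ ≈ 1.498 rad (85.8°) between the endpoints. The total great-circle distance is δ·R ≈ 1.498 × 3440 ≈ 5152 nmi, so the target fraction is f = 2000/5152 ≈ 0.388.
Interpolate at f ≈ 0.388 with slerp weights a = sin((1−f)δ)/sin δ ≈ 0.796, b = sin(fδ)/sin δ ≈ 0.551.
p = a·p₁ + b·p₂ ≈ (-0.449, 0.893, -0.024); φ = arcsin(p_z) ≈ -1.38°, λ = atan2(p_y, p_x) ≈ 116.72°.

≈ 1°S, 117°E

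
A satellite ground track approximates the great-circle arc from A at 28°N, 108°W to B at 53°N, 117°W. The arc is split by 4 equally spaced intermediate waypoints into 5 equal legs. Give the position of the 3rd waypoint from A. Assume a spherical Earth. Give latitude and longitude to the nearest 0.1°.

Convert each endpoint to a unit vector on the sphere (x = cos φ cos λ, y = cos φ sin λ, z = sin φ).
The central angle between the endpoints is δ = arccos(p₁·p₂) ≈ 0.452 rad (25.9°).
Interpolate at f = 3/5 with slerp weights a = sin((1−f)δ)/sin δ ≈ 0.412, b = sin(fδ)/sin δ ≈ 0.613.
p = a·p₁ + b·p₂ ≈ (-0.280, -0.675, 0.683); φ = arcsin(p_z) ≈ 43.09°, λ = atan2(p_y, p_x) ≈ -112.53°.

≈ 43.1°N, 112.5°W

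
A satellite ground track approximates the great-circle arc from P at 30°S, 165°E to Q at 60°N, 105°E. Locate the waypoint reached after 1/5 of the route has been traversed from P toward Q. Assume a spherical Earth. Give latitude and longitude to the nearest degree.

Write both endpoints as unit vectors p₁, p₂ with components (cos φ cos λ, cos φ sin λ, sin φ).
The central angle between the endpoints is δ = arccos(p₁·p₂) ≈ 1.789 rad (102.5°).
Interpolate at f = 1/5 with slerp weights a = sin((1−f)δ)/sin δ ≈ 1.014, b = sin(fδ)/sin δ ≈ 0.359.
p = a·p₁ + b·p₂ ≈ (-0.895, 0.401, -0.196); φ = arcsin(p_z) ≈ -11.33°, λ = atan2(p_y, p_x) ≈ 155.88°.

≈ 11°S, 156°E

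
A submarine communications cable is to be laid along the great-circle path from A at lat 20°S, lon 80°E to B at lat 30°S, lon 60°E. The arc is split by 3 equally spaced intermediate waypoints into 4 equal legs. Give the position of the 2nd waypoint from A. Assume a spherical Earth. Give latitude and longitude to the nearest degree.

≈ lat 25°S, lon 70°E

Convert each endpoint to a unit vector on the sphere (x = cos φ cos λ, y = cos φ sin λ, z = sin φ).
The central angle between the endpoints is δ = arccos(p₁·p₂) ≈ 0.360 rad (20.7°).
Interpolate at f = 2/4 with slerp weights a = sin((1−f)δ)/sin δ ≈ 0.508, b = sin(fδ)/sin δ ≈ 0.508.
p = a·p₁ + b·p₂ ≈ (0.303, 0.852, -0.428); φ = arcsin(p_z) ≈ -25.34°, λ = atan2(p_y, p_x) ≈ 70.41°.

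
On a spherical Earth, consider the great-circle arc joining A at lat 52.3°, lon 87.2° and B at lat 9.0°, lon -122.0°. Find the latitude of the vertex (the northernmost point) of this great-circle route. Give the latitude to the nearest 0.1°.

≈ 71.2°

The great circle lies in the plane with unit normal n̂ = (p₁ × p₂)/|p₁ × p₂|.
Here n̂_z ≈ +0.322; the vertex latitude is φ_max = arccos|n̂_z| ≈ 71.2°.
Check via Clairaut: cos φ_max = |cos φ₁| · sin C = cos(52.3°)·sin(31.8°) ≈ 0.322, again giving ≈ 71.2°.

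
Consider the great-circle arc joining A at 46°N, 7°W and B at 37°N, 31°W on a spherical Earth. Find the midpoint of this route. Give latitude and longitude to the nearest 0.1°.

≈ 42.1°N, 19.8°W

Convert each endpoint to a unit vector on the sphere (x = cos φ cos λ, y = cos φ sin λ, z = sin φ).
The central angle between the endpoints is δ = arccos(p₁·p₂) ≈ 0.349 rad (20.0°).
Interpolate at f = 1/2 with slerp weights a = sin((1−f)δ)/sin δ ≈ 0.508, b = sin(fδ)/sin δ ≈ 0.508.
p = a·p₁ + b·p₂ ≈ (0.698, -0.252, 0.671); φ = arcsin(p_z) ≈ 42.13°, λ = atan2(p_y, p_x) ≈ -19.85°.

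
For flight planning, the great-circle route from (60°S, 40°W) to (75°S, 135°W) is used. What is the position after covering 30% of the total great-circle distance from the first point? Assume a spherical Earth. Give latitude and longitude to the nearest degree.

≈ (69°S, 53°W)

Write both endpoints as unit vectors p₁, p₂ with components (cos φ cos λ, cos φ sin λ, sin φ).
The central angle between the endpoints is δ = arccos(p₁·p₂) ≈ 0.600 rad (34.4°).
Interpolate at f = 0.30 with slerp weights a = sin((1−f)δ)/sin δ ≈ 0.722, b = sin(fδ)/sin δ ≈ 0.317.
p = a·p₁ + b·p₂ ≈ (0.219, -0.290, -0.932); φ = arcsin(p_z) ≈ -68.70°, λ = atan2(p_y, p_x) ≈ -53.01°.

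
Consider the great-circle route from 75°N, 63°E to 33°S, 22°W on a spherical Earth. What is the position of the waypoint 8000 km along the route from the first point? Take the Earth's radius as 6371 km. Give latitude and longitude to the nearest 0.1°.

Write both endpoints as unit vectors p₁, p₂ with components (cos φ cos λ, cos φ sin λ, sin φ).
The central angle between the endpoints is δ = arccos(p₁·p₂) ≈ 2.103 rad (120.5°). The total great-circle distance is δ·R ≈ 2.103 × 6371 ≈ 13396 km, so the target fraction is f = 8000/13396 ≈ 0.597.
Interpolate at f ≈ 0.597 with slerp weights a = sin((1−f)δ)/sin δ ≈ 0.869, b = sin(fδ)/sin δ ≈ 1.103.
p = a·p₁ + b·p₂ ≈ (0.960, -0.146, 0.239); φ = arcsin(p_z) ≈ 13.82°, λ = atan2(p_y, p_x) ≈ -8.65°.

≈ 13.8°N, 8.7°W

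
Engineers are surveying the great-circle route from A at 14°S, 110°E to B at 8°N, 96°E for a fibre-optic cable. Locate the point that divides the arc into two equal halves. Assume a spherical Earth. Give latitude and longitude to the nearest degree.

≈ 3°S, 103°E

Write both endpoints as unit vectors p₁, p₂ with components (cos φ cos λ, cos φ sin λ, sin φ).
The central angle between the endpoints is δ = arccos(p₁·p₂) ≈ 0.454 rad (26.0°).
Interpolate at f = 1/2 with slerp weights a = sin((1−f)δ)/sin δ ≈ 0.513, b = sin(fδ)/sin δ ≈ 0.513.
p = a·p₁ + b·p₂ ≈ (-0.223, 0.973, -0.053); φ = arcsin(p_z) ≈ -3.02°, λ = atan2(p_y, p_x) ≈ 102.93°.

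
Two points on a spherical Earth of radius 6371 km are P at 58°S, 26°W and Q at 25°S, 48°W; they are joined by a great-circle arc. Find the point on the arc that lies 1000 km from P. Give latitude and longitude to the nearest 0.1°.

Convert each endpoint to a unit vector on the sphere (x = cos φ cos λ, y = cos φ sin λ, z = sin φ).
The central angle between the endpoints is δ = arccos(p₁·p₂) ≈ 0.637 rad (36.5°). The total great-circle distance is δ·R ≈ 0.637 × 6371 ≈ 4060 km, so the target fraction is f = 1000/4060 ≈ 0.246.
Interpolate at f ≈ 0.246 with slerp weights a = sin((1−f)δ)/sin δ ≈ 0.777, b = sin(fδ)/sin δ ≈ 0.263.
p = a·p₁ + b·p₂ ≈ (0.529, -0.357, -0.770); φ = arcsin(p_z) ≈ -50.32°, λ = atan2(p_y, p_x) ≈ -34.03°.

≈ 50.3°S, 34.0°W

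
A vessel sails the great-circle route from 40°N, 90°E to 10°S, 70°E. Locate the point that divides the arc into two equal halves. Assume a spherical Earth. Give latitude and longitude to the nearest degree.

Convert each endpoint to a unit vector on the sphere (x = cos φ cos λ, y = cos φ sin λ, z = sin φ).
The central angle between the endpoints is δ = arccos(p₁·p₂) ≈ 0.931 rad (53.3°).
Interpolate at f = 1/2 with slerp weights a = sin((1−f)δ)/sin δ ≈ 0.559, b = sin(fδ)/sin δ ≈ 0.559.
p = a·p₁ + b·p₂ ≈ (0.188, 0.946, 0.262); φ = arcsin(p_z) ≈ 15.22°, λ = atan2(p_y, p_x) ≈ 78.74°.

≈ 15°N, 79°E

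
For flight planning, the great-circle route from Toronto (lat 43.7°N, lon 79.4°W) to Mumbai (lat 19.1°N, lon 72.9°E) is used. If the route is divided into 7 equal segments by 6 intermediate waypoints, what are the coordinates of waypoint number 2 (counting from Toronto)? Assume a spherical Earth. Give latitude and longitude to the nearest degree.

Convert each endpoint to a unit vector on the sphere (x = cos φ cos λ, y = cos φ sin λ, z = sin φ).
The central angle between the endpoints is δ = arccos(p₁·p₂) ≈ 1.959 rad (112.3°).
Interpolate at f = 2/7 with slerp weights a = sin((1−f)δ)/sin δ ≈ 1.065, b = sin(fδ)/sin δ ≈ 0.574.
p = a·p₁ + b·p₂ ≈ (0.301, -0.238, 0.923); φ = arcsin(p_z) ≈ 67.42°, λ = atan2(p_y, p_x) ≈ -38.38°.

≈ lat 67°N, lon 38°W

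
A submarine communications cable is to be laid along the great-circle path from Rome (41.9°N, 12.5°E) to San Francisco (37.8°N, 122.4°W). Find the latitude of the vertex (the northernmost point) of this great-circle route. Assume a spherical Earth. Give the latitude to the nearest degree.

The great circle lies in the plane with unit normal n̂ = (p₁ × p₂)/|p₁ × p₂|.
Here n̂_z ≈ -0.417; the vertex latitude is φ_max = arccos|n̂_z| ≈ 65.4°.
Check via Clairaut: cos φ_max = |cos φ₁| · sin C = cos(41.9°)·sin(34.0°) ≈ 0.417, again giving ≈ 65.4°.

≈ 65°N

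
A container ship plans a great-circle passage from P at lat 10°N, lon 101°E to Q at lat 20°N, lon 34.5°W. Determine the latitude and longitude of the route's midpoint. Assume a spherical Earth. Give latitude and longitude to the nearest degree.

Convert each endpoint to a unit vector on the sphere (x = cos φ cos λ, y = cos φ sin λ, z = sin φ).
The central angle between the endpoints is δ = arccos(p₁·p₂) ≈ 2.215 rad (126.9°).
Interpolate at f = 1/2 with slerp weights a = sin((1−f)δ)/sin δ ≈ 1.119, b = sin(fδ)/sin δ ≈ 1.119.
p = a·p₁ + b·p₂ ≈ (0.656, 0.486, 0.577); φ = arcsin(p_z) ≈ 35.24°, λ = atan2(p_y, p_x) ≈ 36.53°.

≈ lat 35°N, lon 37°E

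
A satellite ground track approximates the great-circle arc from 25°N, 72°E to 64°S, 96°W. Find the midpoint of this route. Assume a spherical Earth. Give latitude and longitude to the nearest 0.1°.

≈ 44.4°S, 61.2°E

From cos δ = sin φ₁ sin φ₂ + cos φ₁ cos φ₂ cos Δλ, the central angle is δ ≈ 2.447 rad (140.2°).
Interpolate at f = 1/2 with slerp weights a = sin((1−f)δ)/sin δ ≈ 1.470, b = sin(fδ)/sin δ ≈ 1.470.
p = a·p₁ + b·p₂ ≈ (0.344, 0.626, -0.700); φ = arcsin(p_z) ≈ -44.41°, λ = atan2(p_y, p_x) ≈ 61.19°.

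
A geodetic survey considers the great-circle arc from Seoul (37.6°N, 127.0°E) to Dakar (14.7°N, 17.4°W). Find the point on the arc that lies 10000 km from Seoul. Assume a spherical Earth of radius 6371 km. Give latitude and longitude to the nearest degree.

Convert each endpoint to a unit vector on the sphere (x = cos φ cos λ, y = cos φ sin λ, z = sin φ).
The central angle between the endpoints is δ = arccos(p₁·p₂) ≈ 2.058 rad (117.9°). The total great-circle distance is δ·R ≈ 2.058 × 6371 ≈ 13113 km, so the target fraction is f = 10000/13113 ≈ 0.763.
Interpolate at f ≈ 0.763 with slerp weights a = sin((1−f)δ)/sin δ ≈ 0.531, b = sin(fδ)/sin δ ≈ 1.132.
p = a·p₁ + b·p₂ ≈ (0.791, 0.009, 0.611); φ = arcsin(p_z) ≈ 37.68°, λ = atan2(p_y, p_x) ≈ 0.63°.

≈ (38°N, 1°E)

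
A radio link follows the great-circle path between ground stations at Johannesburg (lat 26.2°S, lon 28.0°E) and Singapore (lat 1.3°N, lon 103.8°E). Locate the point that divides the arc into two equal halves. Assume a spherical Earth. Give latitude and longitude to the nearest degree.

≈ lat 16°S, lon 68°E

Write both endpoints as unit vectors p₁, p₂ with components (cos φ cos λ, cos φ sin λ, sin φ).
The central angle between the endpoints is δ = arccos(p₁·p₂) ≈ 1.359 rad (77.9°).
Interpolate at f = 1/2 with slerp weights a = sin((1−f)δ)/sin δ ≈ 0.643, b = sin(fδ)/sin δ ≈ 0.643.
p = a·p₁ + b·p₂ ≈ (0.356, 0.895, -0.269); φ = arcsin(p_z) ≈ -15.62°, λ = atan2(p_y, p_x) ≈ 68.31°.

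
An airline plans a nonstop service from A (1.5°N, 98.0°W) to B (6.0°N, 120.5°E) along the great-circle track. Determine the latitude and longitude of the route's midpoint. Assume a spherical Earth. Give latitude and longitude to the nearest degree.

From cos δ = sin φ₁ sin φ₂ + cos φ₁ cos φ₂ cos Δλ, the central angle is δ ≈ 2.458 rad (140.8°).
Interpolate at f = 1/2 with slerp weights a = sin((1−f)δ)/sin δ ≈ 1.492, b = sin(fδ)/sin δ ≈ 1.492.
p = a·p₁ + b·p₂ ≈ (-0.961, -0.198, 0.195); φ = arcsin(p_z) ≈ 11.24°, λ = atan2(p_y, p_x) ≈ -168.33°.

≈ (11°N, 168°W)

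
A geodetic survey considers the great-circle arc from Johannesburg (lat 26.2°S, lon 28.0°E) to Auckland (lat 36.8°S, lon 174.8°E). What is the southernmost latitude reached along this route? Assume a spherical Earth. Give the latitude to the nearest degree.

≈ 65°S

The great circle lies in the plane with unit normal n̂ = (p₁ × p₂)/|p₁ × p₂|.
Here n̂_z ≈ +0.418; the vertex latitude is φ_max = arccos|n̂_z| ≈ 65.3°.
Check via Clairaut: cos φ_max = |cos φ₁| · sin C = cos(26.2°)·sin(152.2°) ≈ 0.418, again giving ≈ 65.3°.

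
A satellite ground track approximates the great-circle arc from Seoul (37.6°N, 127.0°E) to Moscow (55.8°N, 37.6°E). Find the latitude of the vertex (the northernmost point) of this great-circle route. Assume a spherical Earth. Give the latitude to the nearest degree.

The great circle lies in the plane with unit normal n̂ = (p₁ × p₂)/|p₁ × p₂|.
Here n̂_z ≈ -0.517; the vertex latitude is φ_max = arccos|n̂_z| ≈ 58.8°.
Check via Clairaut: cos φ_max = |cos φ₁| · sin C = cos(37.6°)·sin(40.8°) ≈ 0.517, again giving ≈ 58.8°.

≈ 59°N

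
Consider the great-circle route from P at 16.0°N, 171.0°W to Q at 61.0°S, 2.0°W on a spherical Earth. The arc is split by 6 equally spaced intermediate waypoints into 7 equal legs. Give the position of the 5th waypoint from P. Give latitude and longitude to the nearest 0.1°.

≈ 77.6°S, 134.3°W

Write both endpoints as unit vectors p₁, p₂ with components (cos φ cos λ, cos φ sin λ, sin φ).
The central angle between the endpoints is δ = arccos(p₁·p₂) ≈ 2.344 rad (134.3°).
Interpolate at f = 5/7 with slerp weights a = sin((1−f)δ)/sin δ ≈ 0.868, b = sin(fδ)/sin δ ≈ 1.390.
p = a·p₁ + b·p₂ ≈ (-0.150, -0.154, -0.977); φ = arcsin(p_z) ≈ -77.58°, λ = atan2(p_y, p_x) ≈ -134.29°.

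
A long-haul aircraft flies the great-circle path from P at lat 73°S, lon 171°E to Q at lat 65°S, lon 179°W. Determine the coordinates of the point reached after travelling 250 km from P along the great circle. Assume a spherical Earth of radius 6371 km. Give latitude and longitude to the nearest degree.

≈ lat 71°S, lon 174°E

Convert each endpoint to a unit vector on the sphere (x = cos φ cos λ, y = cos φ sin λ, z = sin φ).
The central angle between the endpoints is δ = arccos(p₁·p₂) ≈ 0.153 rad (8.7°). The total great-circle distance is δ·R ≈ 0.153 × 6371 ≈ 972 km, so the target fraction is f = 250/972 ≈ 0.257.
Interpolate at f ≈ 0.257 with slerp weights a = sin((1−f)δ)/sin δ ≈ 0.744, b = sin(fδ)/sin δ ≈ 0.258.
p = a·p₁ + b·p₂ ≈ (-0.324, 0.032, -0.946); φ = arcsin(p_z) ≈ -71.00°, λ = atan2(p_y, p_x) ≈ 174.34°.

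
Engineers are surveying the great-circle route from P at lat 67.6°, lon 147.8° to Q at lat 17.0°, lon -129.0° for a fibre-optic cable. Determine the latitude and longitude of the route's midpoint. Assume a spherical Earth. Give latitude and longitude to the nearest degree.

Write both endpoints as unit vectors p₁, p₂ with components (cos φ cos λ, cos φ sin λ, sin φ).
The central angle between the endpoints is δ = arccos(p₁·p₂) ≈ 1.252 rad (71.7°).
Interpolate at f = 1/2 with slerp weights a = sin((1−f)δ)/sin δ ≈ 0.617, b = sin(fδ)/sin δ ≈ 0.617.
p = a·p₁ + b·p₂ ≈ (-0.570, -0.333, 0.751); φ = arcsin(p_z) ≈ 48.66°, λ = atan2(p_y, p_x) ≈ -149.70°.

≈ lat 49°, lon -150°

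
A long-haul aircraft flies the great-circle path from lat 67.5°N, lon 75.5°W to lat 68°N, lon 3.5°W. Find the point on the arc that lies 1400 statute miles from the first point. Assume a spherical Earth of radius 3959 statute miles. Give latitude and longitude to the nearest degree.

Write both endpoints as unit vectors p₁, p₂ with components (cos φ cos λ, cos φ sin λ, sin φ).
The central angle between the endpoints is δ = arccos(p₁·p₂) ≈ 0.449 rad (25.7°). The total great-circle distance is δ·R ≈ 0.449 × 3959 ≈ 1777 mi, so the target fraction is f = 1400/1777 ≈ 0.788.
Interpolate at f ≈ 0.788 with slerp weights a = sin((1−f)δ)/sin δ ≈ 0.219, b = sin(fδ)/sin δ ≈ 0.798.
p = a·p₁ + b·p₂ ≈ (0.319, -0.099, 0.942); φ = arcsin(p_z) ≈ 70.46°, λ = atan2(p_y, p_x) ≈ -17.30°.

≈ lat 70°N, lon 17°W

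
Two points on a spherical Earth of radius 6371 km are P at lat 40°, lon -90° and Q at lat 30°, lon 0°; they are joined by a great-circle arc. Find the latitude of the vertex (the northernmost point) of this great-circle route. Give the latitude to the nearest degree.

≈ 46°

The great circle lies in the plane with unit normal n̂ = (p₁ × p₂)/|p₁ × p₂|.
Here n̂_z ≈ +0.701; the vertex latitude is φ_max = arccos|n̂_z| ≈ 45.5°.
Check via Clairaut: cos φ_max = |cos φ₁| · sin C = cos(40.0°)·sin(66.1°) ≈ 0.701, again giving ≈ 45.5°.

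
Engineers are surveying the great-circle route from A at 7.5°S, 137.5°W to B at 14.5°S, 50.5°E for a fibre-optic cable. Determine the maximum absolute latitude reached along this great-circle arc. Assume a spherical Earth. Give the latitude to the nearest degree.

The great circle lies in the plane with unit normal n̂ = (p₁ × p₂)/|p₁ × p₂|.
Here n̂_z ≈ -0.337; the vertex latitude is φ_max = arccos|n̂_z| ≈ 70.3°.
Check via Clairaut: cos φ_max = |cos φ₁| · sin C = cos(7.5°)·sin(160.2°) ≈ 0.337, again giving ≈ 70.3°.

≈ 70°S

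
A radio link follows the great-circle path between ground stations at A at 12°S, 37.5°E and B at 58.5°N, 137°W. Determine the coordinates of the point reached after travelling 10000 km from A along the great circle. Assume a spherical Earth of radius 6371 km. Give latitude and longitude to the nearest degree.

Convert each endpoint to a unit vector on the sphere (x = cos φ cos λ, y = cos φ sin λ, z = sin φ).
The central angle between the endpoints is δ = arccos(p₁·p₂) ≈ 2.327 rad (133.3°). The total great-circle distance is δ·R ≈ 2.327 × 6371 ≈ 14824 km, so the target fraction is f = 10000/14824 ≈ 0.675.
Interpolate at f ≈ 0.675 with slerp weights a = sin((1−f)δ)/sin δ ≈ 0.944, b = sin(fδ)/sin δ ≈ 1.374.
p = a·p₁ + b·p₂ ≈ (0.207, 0.072, 0.976); φ = arcsin(p_z) ≈ 77.31°, λ = atan2(p_y, p_x) ≈ 19.24°.

≈ 77°N, 19°E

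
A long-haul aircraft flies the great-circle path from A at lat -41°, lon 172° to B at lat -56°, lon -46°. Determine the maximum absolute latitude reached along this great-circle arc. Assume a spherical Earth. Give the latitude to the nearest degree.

The great circle lies in the plane with unit normal n̂ = (p₁ × p₂)/|p₁ × p₂|.
Here n̂_z ≈ +0.266; the vertex latitude is φ_max = arccos|n̂_z| ≈ 74.6°.
Check via Clairaut: cos φ_max = |cos φ₁| · sin C = cos(41.0°)·sin(159.4°) ≈ 0.266, again giving ≈ 74.6°.

≈ -75°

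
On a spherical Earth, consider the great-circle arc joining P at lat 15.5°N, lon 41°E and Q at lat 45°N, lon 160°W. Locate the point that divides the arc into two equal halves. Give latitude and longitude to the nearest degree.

Convert each endpoint to a unit vector on the sphere (x = cos φ cos λ, y = cos φ sin λ, z = sin φ).
The central angle between the endpoints is δ = arccos(p₁·p₂) ≈ 2.034 rad (116.6°).
Interpolate at f = 1/2 with slerp weights a = sin((1−f)δ)/sin δ ≈ 0.951, b = sin(fδ)/sin δ ≈ 0.951.
p = a·p₁ + b·p₂ ≈ (0.060, 0.371, 0.927); φ = arcsin(p_z) ≈ 67.91°, λ = atan2(p_y, p_x) ≈ 80.86°.

≈ lat 68°N, lon 81°E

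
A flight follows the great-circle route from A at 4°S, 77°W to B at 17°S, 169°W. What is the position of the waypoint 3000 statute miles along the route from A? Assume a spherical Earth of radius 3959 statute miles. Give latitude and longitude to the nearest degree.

Convert each endpoint to a unit vector on the sphere (x = cos φ cos λ, y = cos φ sin λ, z = sin φ).
The central angle between the endpoints is δ = arccos(p₁·p₂) ≈ 1.584 rad (90.7°). The total great-circle distance is δ·R ≈ 1.584 × 3959 ≈ 6270 mi, so the target fraction is f = 3000/6270 ≈ 0.478.
Interpolate at f ≈ 0.478 with slerp weights a = sin((1−f)δ)/sin δ ≈ 0.735, b = sin(fδ)/sin δ ≈ 0.687.
p = a·p₁ + b·p₂ ≈ (-0.480, -0.840, -0.252); φ = arcsin(p_z) ≈ -14.61°, λ = atan2(p_y, p_x) ≈ -119.76°.

≈ 15°S, 120°W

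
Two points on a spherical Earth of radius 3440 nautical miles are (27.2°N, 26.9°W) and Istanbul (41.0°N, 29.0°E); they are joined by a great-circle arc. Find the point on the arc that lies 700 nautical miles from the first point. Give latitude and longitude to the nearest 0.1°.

Convert each endpoint to a unit vector on the sphere (x = cos φ cos λ, y = cos φ sin λ, z = sin φ).
The central angle between the endpoints is δ = arccos(p₁·p₂) ≈ 0.828 rad (47.5°). The total great-circle distance is δ·R ≈ 0.828 × 3440 ≈ 2849 nmi, so the target fraction is f = 700/2849 ≈ 0.246.
Interpolate at f ≈ 0.246 with slerp weights a = sin((1−f)δ)/sin δ ≈ 0.794, b = sin(fδ)/sin δ ≈ 0.274.
p = a·p₁ + b·p₂ ≈ (0.811, -0.219, 0.543); φ = arcsin(p_z) ≈ 32.88°, λ = atan2(p_y, p_x) ≈ -15.12°.

≈ (32.9°N, 15.1°W)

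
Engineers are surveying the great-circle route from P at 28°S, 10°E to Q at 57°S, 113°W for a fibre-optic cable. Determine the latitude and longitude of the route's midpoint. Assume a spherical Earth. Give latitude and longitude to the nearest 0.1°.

≈ 60.4°S, 27.9°W

Convert each endpoint to a unit vector on the sphere (x = cos φ cos λ, y = cos φ sin λ, z = sin φ).
The central angle between the endpoints is δ = arccos(p₁·p₂) ≈ 1.439 rad (82.4°).
Interpolate at f = 1/2 with slerp weights a = sin((1−f)δ)/sin δ ≈ 0.665, b = sin(fδ)/sin δ ≈ 0.665.
p = a·p₁ + b·p₂ ≈ (0.436, -0.231, -0.869); φ = arcsin(p_z) ≈ -60.40°, λ = atan2(p_y, p_x) ≈ -27.92°.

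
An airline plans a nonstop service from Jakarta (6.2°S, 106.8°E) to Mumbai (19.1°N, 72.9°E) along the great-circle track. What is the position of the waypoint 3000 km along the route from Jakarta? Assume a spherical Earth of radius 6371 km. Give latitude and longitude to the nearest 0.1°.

Convert each endpoint to a unit vector on the sphere (x = cos φ cos λ, y = cos φ sin λ, z = sin φ).
The central angle between the endpoints is δ = arccos(p₁·p₂) ≈ 0.731 rad (41.9°). The total great-circle distance is δ·R ≈ 0.731 × 6371 ≈ 4658 km, so the target fraction is f = 3000/4658 ≈ 0.644.
Interpolate at f ≈ 0.644 with slerp weights a = sin((1−f)δ)/sin δ ≈ 0.385, b = sin(fδ)/sin δ ≈ 0.679.
p = a·p₁ + b·p₂ ≈ (0.078, 0.980, 0.181); φ = arcsin(p_z) ≈ 10.41°, λ = atan2(p_y, p_x) ≈ 85.45°.

≈ (10.4°N, 85.4°E)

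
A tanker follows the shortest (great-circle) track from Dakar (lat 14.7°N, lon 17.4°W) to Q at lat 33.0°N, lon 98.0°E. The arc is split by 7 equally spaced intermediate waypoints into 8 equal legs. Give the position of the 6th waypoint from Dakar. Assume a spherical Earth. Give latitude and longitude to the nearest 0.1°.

≈ lat 40.8°N, lon 67.4°E

Write both endpoints as unit vectors p₁, p₂ with components (cos φ cos λ, cos φ sin λ, sin φ).
The central angle between the endpoints is δ = arccos(p₁·p₂) ≈ 1.782 rad (102.1°).
Interpolate at f = 6/8 with slerp weights a = sin((1−f)δ)/sin δ ≈ 0.441, b = sin(fδ)/sin δ ≈ 0.995.
p = a·p₁ + b·p₂ ≈ (0.291, 0.699, 0.654); φ = arcsin(p_z) ≈ 40.82°, λ = atan2(p_y, p_x) ≈ 67.41°.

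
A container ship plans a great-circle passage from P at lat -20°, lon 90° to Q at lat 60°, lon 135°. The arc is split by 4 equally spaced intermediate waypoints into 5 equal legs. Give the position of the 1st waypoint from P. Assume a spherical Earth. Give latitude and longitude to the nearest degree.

Write both endpoints as unit vectors p₁, p₂ with components (cos φ cos λ, cos φ sin λ, sin φ).
The central angle between the endpoints is δ = arccos(p₁·p₂) ≈ 1.535 rad (87.9°).
Interpolate at f = 1/5 with slerp weights a = sin((1−f)δ)/sin δ ≈ 0.942, b = sin(fδ)/sin δ ≈ 0.302.
p = a·p₁ + b·p₂ ≈ (-0.107, 0.992, -0.060); φ = arcsin(p_z) ≈ -3.47°, λ = atan2(p_y, p_x) ≈ 96.15°.

≈ lat -3°, lon 96°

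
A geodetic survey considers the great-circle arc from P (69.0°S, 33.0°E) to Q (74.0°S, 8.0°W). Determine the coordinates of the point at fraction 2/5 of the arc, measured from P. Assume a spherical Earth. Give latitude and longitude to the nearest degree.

Convert each endpoint to a unit vector on the sphere (x = cos φ cos λ, y = cos φ sin λ, z = sin φ).
The central angle between the endpoints is δ = arccos(p₁·p₂) ≈ 0.237 rad (13.6°).
Interpolate at f = 2/5 with slerp weights a = sin((1−f)δ)/sin δ ≈ 0.604, b = sin(fδ)/sin δ ≈ 0.403.
p = a·p₁ + b·p₂ ≈ (0.291, 0.102, -0.951); φ = arcsin(p_z) ≈ -72.01°, λ = atan2(p_y, p_x) ≈ 19.35°.

≈ (72°S, 19°E)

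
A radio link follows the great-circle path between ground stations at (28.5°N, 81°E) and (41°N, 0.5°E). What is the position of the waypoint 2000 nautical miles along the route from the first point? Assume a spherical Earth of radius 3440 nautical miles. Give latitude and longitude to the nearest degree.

≈ (42°N, 43°E)

Convert each endpoint to a unit vector on the sphere (x = cos φ cos λ, y = cos φ sin λ, z = sin φ).
The central angle between the endpoints is δ = arccos(p₁·p₂) ≈ 1.135 rad (65.0°). The total great-circle distance is δ·R ≈ 1.135 × 3440 ≈ 3903 nmi, so the target fraction is f = 2000/3903 ≈ 0.512.
Interpolate at f ≈ 0.512 with slerp weights a = sin((1−f)δ)/sin δ ≈ 0.580, b = sin(fδ)/sin δ ≈ 0.606.
p = a·p₁ + b·p₂ ≈ (0.537, 0.507, 0.674); φ = arcsin(p_z) ≈ 42.39°, λ = atan2(p_y, p_x) ≈ 43.36°.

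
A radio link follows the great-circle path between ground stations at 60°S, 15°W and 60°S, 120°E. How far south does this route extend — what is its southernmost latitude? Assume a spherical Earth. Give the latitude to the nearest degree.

The great circle lies in the plane with unit normal n̂ = (p₁ × p₂)/|p₁ × p₂|.
Here n̂_z ≈ +0.216; the vertex latitude is φ_max = arccos|n̂_z| ≈ 77.5°.
Check via Clairaut: cos φ_max = |cos φ₁| · sin C = cos(60.0°)·sin(154.4°) ≈ 0.216, again giving ≈ 77.5°.

≈ 78°S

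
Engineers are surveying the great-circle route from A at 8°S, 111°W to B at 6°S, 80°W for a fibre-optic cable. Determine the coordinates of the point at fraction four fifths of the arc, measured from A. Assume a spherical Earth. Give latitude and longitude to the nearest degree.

From cos δ = sin φ₁ sin φ₂ + cos φ₁ cos φ₂ cos Δλ, the central angle is δ ≈ 0.538 rad (30.8°).
Interpolate at f = 4/5 with slerp weights a = sin((1−f)δ)/sin δ ≈ 0.210, b = sin(fδ)/sin δ ≈ 0.814.
p = a·p₁ + b·p₂ ≈ (0.066, -0.991, -0.114); φ = arcsin(p_z) ≈ -6.56°, λ = atan2(p_y, p_x) ≈ -86.18°.

≈ 7°S, 86°W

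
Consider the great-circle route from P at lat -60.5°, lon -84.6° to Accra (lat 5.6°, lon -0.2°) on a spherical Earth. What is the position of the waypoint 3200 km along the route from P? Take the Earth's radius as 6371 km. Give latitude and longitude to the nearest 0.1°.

Convert each endpoint to a unit vector on the sphere (x = cos φ cos λ, y = cos φ sin λ, z = sin φ).
The central angle between the endpoints is δ = arccos(p₁·p₂) ≈ 1.608 rad (92.1°). The total great-circle distance is δ·R ≈ 1.608 × 6371 ≈ 10244 km, so the target fraction is f = 3200/10244 ≈ 0.312.
Interpolate at f ≈ 0.312 with slerp weights a = sin((1−f)δ)/sin δ ≈ 0.894, b = sin(fδ)/sin δ ≈ 0.482.
p = a·p₁ + b·p₂ ≈ (0.521, -0.440, -0.731); φ = arcsin(p_z) ≈ -47.00°, λ = atan2(p_y, p_x) ≈ -40.20°.

≈ lat -47.0°, lon -40.2°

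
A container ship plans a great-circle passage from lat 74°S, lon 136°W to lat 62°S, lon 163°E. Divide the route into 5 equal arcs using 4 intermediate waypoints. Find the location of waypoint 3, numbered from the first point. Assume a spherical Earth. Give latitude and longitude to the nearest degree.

≈ lat 69°S, lon 179°E

Convert each endpoint to a unit vector on the sphere (x = cos φ cos λ, y = cos φ sin λ, z = sin φ).
The central angle between the endpoints is δ = arccos(p₁·p₂) ≈ 0.424 rad (24.3°).
Interpolate at f = 3/5 with slerp weights a = sin((1−f)δ)/sin δ ≈ 0.410, b = sin(fδ)/sin δ ≈ 0.612.
p = a·p₁ + b·p₂ ≈ (-0.356, 0.005, -0.934); φ = arcsin(p_z) ≈ -69.14°, λ = atan2(p_y, p_x) ≈ 179.13°.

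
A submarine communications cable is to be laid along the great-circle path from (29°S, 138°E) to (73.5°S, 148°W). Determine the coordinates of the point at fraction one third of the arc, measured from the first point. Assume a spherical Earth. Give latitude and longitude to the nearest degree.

The haversine formula gives a central angle δ ≈ 1.008 rad (57.8°) between the endpoints.
Interpolate at f = 1/3 with slerp weights a = sin((1−f)δ)/sin δ ≈ 0.736, b = sin(fδ)/sin δ ≈ 0.390.
p = a·p₁ + b·p₂ ≈ (-0.572, 0.372, -0.731); φ = arcsin(p_z) ≈ -46.95°, λ = atan2(p_y, p_x) ≈ 146.97°.

≈ (47°S, 147°E)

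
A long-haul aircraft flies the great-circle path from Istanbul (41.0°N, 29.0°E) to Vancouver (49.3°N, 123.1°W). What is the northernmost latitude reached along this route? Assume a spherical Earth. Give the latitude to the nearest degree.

≈ 77°N

The great circle lies in the plane with unit normal n̂ = (p₁ × p₂)/|p₁ × p₂|.
Here n̂_z ≈ -0.231; the vertex latitude is φ_max = arccos|n̂_z| ≈ 76.7°.
Check via Clairaut: cos φ_max = |cos φ₁| · sin C = cos(41.0°)·sin(17.8°) ≈ 0.231, again giving ≈ 76.7°.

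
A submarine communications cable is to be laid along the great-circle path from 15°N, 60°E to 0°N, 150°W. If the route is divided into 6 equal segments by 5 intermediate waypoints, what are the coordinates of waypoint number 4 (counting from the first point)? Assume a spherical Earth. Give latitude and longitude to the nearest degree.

≈ 21°N, 165°E

From cos δ = sin φ₁ sin φ₂ + cos φ₁ cos φ₂ cos Δλ, the central angle is δ ≈ 2.562 rad (146.8°).
Interpolate at f = 4/6 with slerp weights a = sin((1−f)δ)/sin δ ≈ 1.376, b = sin(fδ)/sin δ ≈ 1.808.
p = a·p₁ + b·p₂ ≈ (-0.901, 0.247, 0.356); φ = arcsin(p_z) ≈ 20.86°, λ = atan2(p_y, p_x) ≈ 164.68°.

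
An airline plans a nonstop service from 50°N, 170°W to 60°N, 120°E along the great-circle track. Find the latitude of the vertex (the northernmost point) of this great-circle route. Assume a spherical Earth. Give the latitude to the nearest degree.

The great circle lies in the plane with unit normal n̂ = (p₁ × p₂)/|p₁ × p₂|.
Here n̂_z ≈ -0.476; the vertex latitude is φ_max = arccos|n̂_z| ≈ 61.6°.

≈ 62°N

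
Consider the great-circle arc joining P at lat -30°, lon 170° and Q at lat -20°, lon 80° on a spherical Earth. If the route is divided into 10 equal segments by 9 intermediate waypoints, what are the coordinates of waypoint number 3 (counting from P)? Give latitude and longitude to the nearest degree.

≈ lat -34°, lon 142°

From cos δ = sin φ₁ sin φ₂ + cos φ₁ cos φ₂ cos Δλ, the central angle is δ ≈ 1.399 rad (80.2°).
Interpolate at f = 3/10 with slerp weights a = sin((1−f)δ)/sin δ ≈ 0.842, b = sin(fδ)/sin δ ≈ 0.414.
p = a·p₁ + b·p₂ ≈ (-0.651, 0.509, -0.563); φ = arcsin(p_z) ≈ -34.24°, λ = atan2(p_y, p_x) ≈ 141.96°.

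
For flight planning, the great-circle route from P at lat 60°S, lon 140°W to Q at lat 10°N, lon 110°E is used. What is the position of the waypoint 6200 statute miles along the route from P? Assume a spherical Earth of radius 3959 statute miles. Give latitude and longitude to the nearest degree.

Write both endpoints as unit vectors p₁, p₂ with components (cos φ cos λ, cos φ sin λ, sin φ).
The central angle between the endpoints is δ = arccos(p₁·p₂) ≈ 1.895 rad (108.6°). The total great-circle distance is δ·R ≈ 1.895 × 3959 ≈ 7503 mi, so the target fraction is f = 6200/7503 ≈ 0.826.
Interpolate at f ≈ 0.826 with slerp weights a = sin((1−f)δ)/sin δ ≈ 0.341, b = sin(fδ)/sin δ ≈ 1.055.
p = a·p₁ + b·p₂ ≈ (-0.486, 0.867, -0.112); φ = arcsin(p_z) ≈ -6.44°, λ = atan2(p_y, p_x) ≈ 119.28°.

≈ lat 6°S, lon 119°E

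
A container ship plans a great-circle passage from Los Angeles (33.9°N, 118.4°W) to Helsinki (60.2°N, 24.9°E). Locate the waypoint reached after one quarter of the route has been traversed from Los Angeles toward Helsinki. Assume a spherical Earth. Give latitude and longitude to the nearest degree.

≈ 53°N, 108°W

Write both endpoints as unit vectors p₁, p₂ with components (cos φ cos λ, cos φ sin λ, sin φ).
The central angle between the endpoints is δ = arccos(p₁·p₂) ≈ 1.417 rad (81.2°).
Interpolate at f = 1/4 with slerp weights a = sin((1−f)δ)/sin δ ≈ 0.884, b = sin(fδ)/sin δ ≈ 0.351.
p = a·p₁ + b·p₂ ≈ (-0.191, -0.572, 0.798); φ = arcsin(p_z) ≈ 52.91°, λ = atan2(p_y, p_x) ≈ -108.44°.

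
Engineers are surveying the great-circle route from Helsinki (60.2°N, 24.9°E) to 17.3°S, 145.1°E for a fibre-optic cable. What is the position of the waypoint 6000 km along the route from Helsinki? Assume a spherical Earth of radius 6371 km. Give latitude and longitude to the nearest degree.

From cos δ = sin φ₁ sin φ₂ + cos φ₁ cos φ₂ cos Δλ, the central angle is δ ≈ 2.091 rad (119.8°). The total great-circle distance is δ·R ≈ 2.091 × 6371 ≈ 13319 km, so the target fraction is f = 6000/13319 ≈ 0.450.
Interpolate at f ≈ 0.450 with slerp weights a = sin((1−f)δ)/sin δ ≈ 1.051, b = sin(fδ)/sin δ ≈ 0.932.
p = a·p₁ + b·p₂ ≈ (-0.256, 0.729, 0.635); φ = arcsin(p_z) ≈ 39.43°, λ = atan2(p_y, p_x) ≈ 109.33°.

≈ 39°N, 109°E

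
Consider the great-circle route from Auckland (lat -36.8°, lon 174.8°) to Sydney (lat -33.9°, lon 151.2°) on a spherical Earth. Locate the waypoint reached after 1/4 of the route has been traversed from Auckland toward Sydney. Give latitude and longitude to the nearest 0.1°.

Convert each endpoint to a unit vector on the sphere (x = cos φ cos λ, y = cos φ sin λ, z = sin φ).
The central angle between the endpoints is δ = arccos(p₁·p₂) ≈ 0.339 rad (19.4°).
Interpolate at f = 1/4 with slerp weights a = sin((1−f)δ)/sin δ ≈ 0.756, b = sin(fδ)/sin δ ≈ 0.255.
p = a·p₁ + b·p₂ ≈ (-0.788, 0.157, -0.595); φ = arcsin(p_z) ≈ -36.52°, λ = atan2(p_y, p_x) ≈ 168.76°.

≈ lat -36.5°, lon 168.8°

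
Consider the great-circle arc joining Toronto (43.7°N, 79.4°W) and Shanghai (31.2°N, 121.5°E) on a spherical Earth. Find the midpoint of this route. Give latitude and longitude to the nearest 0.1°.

From cos δ = sin φ₁ sin φ₂ + cos φ₁ cos φ₂ cos Δλ, the central angle is δ ≈ 1.792 rad (102.7°).
Interpolate at f = 1/2 with slerp weights a = sin((1−f)δ)/sin δ ≈ 0.801, b = sin(fδ)/sin δ ≈ 0.801.
p = a·p₁ + b·p₂ ≈ (-0.251, 0.015, 0.968); φ = arcsin(p_z) ≈ 75.42°, λ = atan2(p_y, p_x) ≈ 176.59°.

≈ 75.4°N, 176.6°E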